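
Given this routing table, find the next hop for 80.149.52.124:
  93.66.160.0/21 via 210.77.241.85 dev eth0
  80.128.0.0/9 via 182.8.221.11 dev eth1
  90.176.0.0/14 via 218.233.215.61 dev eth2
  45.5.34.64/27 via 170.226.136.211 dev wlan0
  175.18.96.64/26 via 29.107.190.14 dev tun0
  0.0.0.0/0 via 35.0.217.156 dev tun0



Longest prefix match for 80.149.52.124:
  /21 93.66.160.0: no
  /9 80.128.0.0: MATCH
  /14 90.176.0.0: no
  /27 45.5.34.64: no
  /26 175.18.96.64: no
  /0 0.0.0.0: MATCH
Selected: next-hop 182.8.221.11 via eth1 (matched /9)


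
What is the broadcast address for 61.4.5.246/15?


Network: 61.4.0.0/15
Host bits = 17
Set all host bits to 1:
Broadcast: 61.5.255.255


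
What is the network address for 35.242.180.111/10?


IP:   00100011.11110010.10110100.01101111
Mask: 11111111.11000000.00000000.00000000
AND operation:
Net:  00100011.11000000.00000000.00000000
Network: 35.192.0.0/10


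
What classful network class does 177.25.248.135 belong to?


First octet: 177
Binary: 10110001
10xxxxxx -> Class B (128-191)
Class B, default mask 255.255.0.0 (/16)


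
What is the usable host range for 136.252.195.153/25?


Network: 136.252.195.128
Broadcast: 136.252.195.255
First usable = network + 1
Last usable = broadcast - 1
Range: 136.252.195.129 to 136.252.195.254


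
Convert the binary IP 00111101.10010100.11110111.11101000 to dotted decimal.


00111101 = 61
10010100 = 148
11110111 = 247
11101000 = 232
IP: 61.148.247.232


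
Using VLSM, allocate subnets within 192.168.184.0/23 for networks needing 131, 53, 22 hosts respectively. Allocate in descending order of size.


131 hosts -> /24 (254 usable): 192.168.184.0/24
53 hosts -> /26 (62 usable): 192.168.185.0/26
22 hosts -> /27 (30 usable): 192.168.185.64/27
Allocation: 192.168.184.0/24 (131 hosts, 254 usable); 192.168.185.0/26 (53 hosts, 62 usable); 192.168.185.64/27 (22 hosts, 30 usable)


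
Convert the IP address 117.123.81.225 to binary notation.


117 = 01110101
123 = 01111011
81 = 01010001
225 = 11100001
Binary: 01110101.01111011.01010001.11100001


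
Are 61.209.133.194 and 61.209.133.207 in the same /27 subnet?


Mask: 255.255.255.224
61.209.133.194 AND mask = 61.209.133.192
61.209.133.207 AND mask = 61.209.133.192
Yes, same subnet (61.209.133.192)


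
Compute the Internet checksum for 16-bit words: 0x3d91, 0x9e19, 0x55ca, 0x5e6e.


Sum all words (with carry folding):
+ 0x3d91 = 0x3d91
+ 0x9e19 = 0xdbaa
+ 0x55ca = 0x3175
+ 0x5e6e = 0x8fe3
One's complement: ~0x8fe3
Checksum = 0x701c


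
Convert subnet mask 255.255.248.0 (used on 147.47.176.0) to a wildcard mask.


Subnet mask: 255.255.248.0
Wildcard = 255.255.255.255 - subnet mask
255 - 255 = 0
255 - 255 = 0
255 - 248 = 7
255 - 0 = 255
Wildcard: 0.0.7.255


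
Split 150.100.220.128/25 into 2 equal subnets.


New prefix = 25 + 1 = 26
Each subnet has 64 addresses
  150.100.220.128/26
  150.100.220.192/26
Subnets: 150.100.220.128/26, 150.100.220.192/26


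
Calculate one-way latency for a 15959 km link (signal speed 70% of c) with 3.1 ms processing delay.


Speed = 0.7 * 3e5 km/s = 210000 km/s
Propagation delay = 15959 / 210000 = 0.076 s = 75.9952 ms
Processing delay = 3.1 ms
Total one-way latency = 79.0952 ms


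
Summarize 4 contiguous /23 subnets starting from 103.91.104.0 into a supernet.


Original prefix: /23
Number of subnets: 4 = 2^2
New prefix = 23 - 2 = 21
Supernet: 103.91.104.0/21


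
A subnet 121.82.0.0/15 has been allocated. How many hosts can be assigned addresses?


Host bits = 32 - 15 = 17
Total addresses = 2^17 = 131072
Usable = total - 2 (network and broadcast)
Usable hosts: 131070


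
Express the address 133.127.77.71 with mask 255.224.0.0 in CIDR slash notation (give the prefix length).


Binary: 11111111.11100000.00000000.00000000
Count leading 1s
Prefix: /11


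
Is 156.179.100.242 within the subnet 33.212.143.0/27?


Subnet network: 33.212.143.0
Test IP AND mask: 156.179.100.224
No, 156.179.100.242 is not in 33.212.143.0/27


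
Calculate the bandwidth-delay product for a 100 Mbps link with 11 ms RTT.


BDP = bandwidth * RTT
= 100 Mbps * 11 ms
= 100 * 1e6 * 11 / 1000 bits
= 1100000 bits
= 137500 bytes
= 134.2773 KB
BDP = 1100000 bits (137500 bytes)


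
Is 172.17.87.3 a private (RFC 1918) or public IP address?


RFC 1918 private ranges:
  10.0.0.0/8 (10.0.0.0 - 10.255.255.255)
  172.16.0.0/12 (172.16.0.0 - 172.31.255.255)
  192.168.0.0/16 (192.168.0.0 - 192.168.255.255)
Private (in 172.16.0.0/12)


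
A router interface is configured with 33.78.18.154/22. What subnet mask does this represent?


/22 means 22 network bits, 10 host bits
Binary: 11111111111111111111110000000000
Mask: 255.255.252.0


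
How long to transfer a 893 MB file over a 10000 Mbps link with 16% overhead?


Effective throughput = 10000 * (1 - 16/100) = 8400 Mbps
File size in Mb = 893 * 8 = 7144 Mb
Time = 7144 / 8400
Time = 0.8505 seconds


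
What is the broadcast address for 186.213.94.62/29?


Network: 186.213.94.56/29
Host bits = 3
Set all host bits to 1:
Broadcast: 186.213.94.63


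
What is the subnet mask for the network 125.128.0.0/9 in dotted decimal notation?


/9 means 9 network bits, 23 host bits
Binary: 11111111100000000000000000000000
Mask: 255.128.0.0


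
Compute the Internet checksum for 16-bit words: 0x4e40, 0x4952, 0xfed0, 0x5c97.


Sum all words (with carry folding):
+ 0x4e40 = 0x4e40
+ 0x4952 = 0x9792
+ 0xfed0 = 0x9663
+ 0x5c97 = 0xf2fa
One's complement: ~0xf2fa
Checksum = 0x0d05


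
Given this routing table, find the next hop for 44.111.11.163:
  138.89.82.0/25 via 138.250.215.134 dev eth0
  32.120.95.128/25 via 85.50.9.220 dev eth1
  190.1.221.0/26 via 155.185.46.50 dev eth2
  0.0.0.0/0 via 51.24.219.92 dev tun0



Longest prefix match for 44.111.11.163:
  /25 138.89.82.0: no
  /25 32.120.95.128: no
  /26 190.1.221.0: no
  /0 0.0.0.0: MATCH
Selected: next-hop 51.24.219.92 via tun0 (matched /0)


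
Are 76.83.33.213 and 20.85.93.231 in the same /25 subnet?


Mask: 255.255.255.128
76.83.33.213 AND mask = 76.83.33.128
20.85.93.231 AND mask = 20.85.93.128
No, different subnets (76.83.33.128 vs 20.85.93.128)


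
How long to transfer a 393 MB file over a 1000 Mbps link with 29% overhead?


Effective throughput = 1000 * (1 - 29/100) = 710 Mbps
File size in Mb = 393 * 8 = 3144 Mb
Time = 3144 / 710
Time = 4.4282 seconds


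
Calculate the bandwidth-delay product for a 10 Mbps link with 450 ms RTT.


BDP = bandwidth * RTT
= 10 Mbps * 450 ms
= 10 * 1e6 * 450 / 1000 bits
= 4500000 bits
= 562500 bytes
= 549.3164 KB
BDP = 4500000 bits (562500 bytes)


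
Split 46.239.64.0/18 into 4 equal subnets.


New prefix = 18 + 2 = 20
Each subnet has 4096 addresses
  46.239.64.0/20
  46.239.80.0/20
  46.239.96.0/20
  46.239.112.0/20
Subnets: 46.239.64.0/20, 46.239.80.0/20, 46.239.96.0/20, 46.239.112.0/20


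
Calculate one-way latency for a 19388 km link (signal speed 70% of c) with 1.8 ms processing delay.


Speed = 0.7 * 3e5 km/s = 210000 km/s
Propagation delay = 19388 / 210000 = 0.0923 s = 92.3238 ms
Processing delay = 1.8 ms
Total one-way latency = 94.1238 ms


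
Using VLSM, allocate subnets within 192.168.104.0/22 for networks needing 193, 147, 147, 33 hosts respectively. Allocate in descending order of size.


193 hosts -> /24 (254 usable): 192.168.104.0/24
147 hosts -> /24 (254 usable): 192.168.105.0/24
147 hosts -> /24 (254 usable): 192.168.106.0/24
33 hosts -> /26 (62 usable): 192.168.107.0/26
Allocation: 192.168.104.0/24 (193 hosts, 254 usable); 192.168.105.0/24 (147 hosts, 254 usable); 192.168.106.0/24 (147 hosts, 254 usable); 192.168.107.0/26 (33 hosts, 62 usable)


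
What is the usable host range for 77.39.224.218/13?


Network: 77.32.0.0
Broadcast: 77.39.255.255
First usable = network + 1
Last usable = broadcast - 1
Range: 77.32.0.1 to 77.39.255.254


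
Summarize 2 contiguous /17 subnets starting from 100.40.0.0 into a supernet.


Original prefix: /17
Number of subnets: 2 = 2^1
New prefix = 17 - 1 = 16
Supernet: 100.40.0.0/16


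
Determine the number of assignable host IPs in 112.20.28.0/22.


Host bits = 32 - 22 = 10
Total addresses = 2^10 = 1024
Usable = total - 2 (network and broadcast)
Usable hosts: 1022


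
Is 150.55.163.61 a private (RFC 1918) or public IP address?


RFC 1918 private ranges:
  10.0.0.0/8 (10.0.0.0 - 10.255.255.255)
  172.16.0.0/12 (172.16.0.0 - 172.31.255.255)
  192.168.0.0/16 (192.168.0.0 - 192.168.255.255)
Public (not in any RFC 1918 range)


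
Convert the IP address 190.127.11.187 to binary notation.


190 = 10111110
127 = 01111111
11 = 00001011
187 = 10111011
Binary: 10111110.01111111.00001011.10111011


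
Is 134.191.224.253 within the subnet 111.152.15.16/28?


Subnet network: 111.152.15.16
Test IP AND mask: 134.191.224.240
No, 134.191.224.253 is not in 111.152.15.16/28


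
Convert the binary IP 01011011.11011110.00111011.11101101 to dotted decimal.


01011011 = 91
11011110 = 222
00111011 = 59
11101101 = 237
IP: 91.222.59.237


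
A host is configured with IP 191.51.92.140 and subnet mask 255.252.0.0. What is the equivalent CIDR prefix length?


Binary: 11111111.11111100.00000000.00000000
Count leading 1s
Prefix: /14


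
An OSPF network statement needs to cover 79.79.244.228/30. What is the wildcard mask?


Subnet mask: 255.255.255.252
Wildcard = 255.255.255.255 - subnet mask
255 - 255 = 0
255 - 255 = 0
255 - 255 = 0
255 - 252 = 3
Wildcard: 0.0.0.3


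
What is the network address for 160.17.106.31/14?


IP:   10100000.00010001.01101010.00011111
Mask: 11111111.11111100.00000000.00000000
AND operation:
Net:  10100000.00010000.00000000.00000000
Network: 160.16.0.0/14


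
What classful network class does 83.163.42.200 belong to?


First octet: 83
Binary: 01010011
0xxxxxxx -> Class A (1-126)
Class A, default mask 255.0.0.0 (/8)


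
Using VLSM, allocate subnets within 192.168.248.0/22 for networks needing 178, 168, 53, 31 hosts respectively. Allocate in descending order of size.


178 hosts -> /24 (254 usable): 192.168.248.0/24
168 hosts -> /24 (254 usable): 192.168.249.0/24
53 hosts -> /26 (62 usable): 192.168.250.0/26
31 hosts -> /26 (62 usable): 192.168.250.64/26
Allocation: 192.168.248.0/24 (178 hosts, 254 usable); 192.168.249.0/24 (168 hosts, 254 usable); 192.168.250.0/26 (53 hosts, 62 usable); 192.168.250.64/26 (31 hosts, 62 usable)


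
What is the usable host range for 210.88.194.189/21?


Network: 210.88.192.0
Broadcast: 210.88.199.255
First usable = network + 1
Last usable = broadcast - 1
Range: 210.88.192.1 to 210.88.199.254


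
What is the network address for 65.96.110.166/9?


IP:   01000001.01100000.01101110.10100110
Mask: 11111111.10000000.00000000.00000000
AND operation:
Net:  01000001.00000000.00000000.00000000
Network: 65.0.0.0/9


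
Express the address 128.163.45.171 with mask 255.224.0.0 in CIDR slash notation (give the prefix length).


Binary: 11111111.11100000.00000000.00000000
Count leading 1s
Prefix: /11


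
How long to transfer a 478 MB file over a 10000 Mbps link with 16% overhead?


Effective throughput = 10000 * (1 - 16/100) = 8400 Mbps
File size in Mb = 478 * 8 = 3824 Mb
Time = 3824 / 8400
Time = 0.4552 seconds


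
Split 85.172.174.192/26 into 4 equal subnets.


New prefix = 26 + 2 = 28
Each subnet has 16 addresses
  85.172.174.192/28
  85.172.174.208/28
  85.172.174.224/28
  85.172.174.240/28
Subnets: 85.172.174.192/28, 85.172.174.208/28, 85.172.174.224/28, 85.172.174.240/28


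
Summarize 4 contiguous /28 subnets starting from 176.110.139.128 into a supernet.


Original prefix: /28
Number of subnets: 4 = 2^2
New prefix = 28 - 2 = 26
Supernet: 176.110.139.128/26


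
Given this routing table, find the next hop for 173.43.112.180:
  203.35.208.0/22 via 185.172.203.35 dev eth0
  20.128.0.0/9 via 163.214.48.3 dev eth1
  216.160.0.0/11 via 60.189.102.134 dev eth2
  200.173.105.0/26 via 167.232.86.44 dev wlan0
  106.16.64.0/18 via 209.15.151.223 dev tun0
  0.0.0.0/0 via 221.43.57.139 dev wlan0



Longest prefix match for 173.43.112.180:
  /22 203.35.208.0: no
  /9 20.128.0.0: no
  /11 216.160.0.0: no
  /26 200.173.105.0: no
  /18 106.16.64.0: no
  /0 0.0.0.0: MATCH
Selected: next-hop 221.43.57.139 via wlan0 (matched /0)


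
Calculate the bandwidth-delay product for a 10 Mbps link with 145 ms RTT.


BDP = bandwidth * RTT
= 10 Mbps * 145 ms
= 10 * 1e6 * 145 / 1000 bits
= 1450000 bits
= 181250 bytes
= 177.002 KB
BDP = 1450000 bits (181250 bytes)


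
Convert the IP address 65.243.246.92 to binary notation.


65 = 01000001
243 = 11110011
246 = 11110110
92 = 01011100
Binary: 01000001.11110011.11110110.01011100


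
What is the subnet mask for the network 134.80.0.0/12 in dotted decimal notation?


/12 means 12 network bits, 20 host bits
Binary: 11111111111100000000000000000000
Mask: 255.240.0.0


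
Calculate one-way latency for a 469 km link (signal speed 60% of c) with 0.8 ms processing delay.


Speed = 0.6 * 3e5 km/s = 180000 km/s
Propagation delay = 469 / 180000 = 0.0026 s = 2.6056 ms
Processing delay = 0.8 ms
Total one-way latency = 3.4056 ms


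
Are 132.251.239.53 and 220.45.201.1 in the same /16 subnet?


Mask: 255.255.0.0
132.251.239.53 AND mask = 132.251.0.0
220.45.201.1 AND mask = 220.45.0.0
No, different subnets (132.251.0.0 vs 220.45.0.0)


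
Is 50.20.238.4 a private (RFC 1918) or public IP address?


RFC 1918 private ranges:
  10.0.0.0/8 (10.0.0.0 - 10.255.255.255)
  172.16.0.0/12 (172.16.0.0 - 172.31.255.255)
  192.168.0.0/16 (192.168.0.0 - 192.168.255.255)
Public (not in any RFC 1918 range)


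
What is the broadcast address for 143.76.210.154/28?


Network: 143.76.210.144/28
Host bits = 4
Set all host bits to 1:
Broadcast: 143.76.210.159


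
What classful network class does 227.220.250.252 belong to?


First octet: 227
Binary: 11100011
1110xxxx -> Class D (224-239)
Class D (multicast), default mask N/A


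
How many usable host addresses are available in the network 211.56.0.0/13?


Host bits = 32 - 13 = 19
Total addresses = 2^19 = 524288
Usable = total - 2 (network and broadcast)
Usable hosts: 524286


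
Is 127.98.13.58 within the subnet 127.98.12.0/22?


Subnet network: 127.98.12.0
Test IP AND mask: 127.98.12.0
Yes, 127.98.13.58 is in 127.98.12.0/22


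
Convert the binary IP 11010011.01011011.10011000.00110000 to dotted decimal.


11010011 = 211
01011011 = 91
10011000 = 152
00110000 = 48
IP: 211.91.152.48


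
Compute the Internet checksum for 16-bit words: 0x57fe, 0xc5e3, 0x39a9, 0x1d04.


Sum all words (with carry folding):
+ 0x57fe = 0x57fe
+ 0xc5e3 = 0x1de2
+ 0x39a9 = 0x578b
+ 0x1d04 = 0x748f
One's complement: ~0x748f
Checksum = 0x8b70


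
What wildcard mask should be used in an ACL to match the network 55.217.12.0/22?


Subnet mask: 255.255.252.0
Wildcard = 255.255.255.255 - subnet mask
255 - 255 = 0
255 - 255 = 0
255 - 252 = 3
255 - 0 = 255
Wildcard: 0.0.3.255


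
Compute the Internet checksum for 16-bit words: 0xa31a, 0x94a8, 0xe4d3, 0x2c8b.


Sum all words (with carry folding):
+ 0xa31a = 0xa31a
+ 0x94a8 = 0x37c3
+ 0xe4d3 = 0x1c97
+ 0x2c8b = 0x4922
One's complement: ~0x4922
Checksum = 0xb6dd


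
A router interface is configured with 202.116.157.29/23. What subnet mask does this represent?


/23 means 23 network bits, 9 host bits
Binary: 11111111111111111111111000000000
Mask: 255.255.254.0


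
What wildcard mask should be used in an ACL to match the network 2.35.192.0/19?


Subnet mask: 255.255.224.0
Wildcard = 255.255.255.255 - subnet mask
255 - 255 = 0
255 - 255 = 0
255 - 224 = 31
255 - 0 = 255
Wildcard: 0.0.31.255


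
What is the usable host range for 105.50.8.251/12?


Network: 105.48.0.0
Broadcast: 105.63.255.255
First usable = network + 1
Last usable = broadcast - 1
Range: 105.48.0.1 to 105.63.255.254


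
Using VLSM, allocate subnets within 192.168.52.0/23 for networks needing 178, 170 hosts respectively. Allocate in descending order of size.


178 hosts -> /24 (254 usable): 192.168.52.0/24
170 hosts -> /24 (254 usable): 192.168.53.0/24
Allocation: 192.168.52.0/24 (178 hosts, 254 usable); 192.168.53.0/24 (170 hosts, 254 usable)


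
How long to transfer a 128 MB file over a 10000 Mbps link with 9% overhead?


Effective throughput = 10000 * (1 - 9/100) = 9100 Mbps
File size in Mb = 128 * 8 = 1024 Mb
Time = 1024 / 9100
Time = 0.1125 seconds


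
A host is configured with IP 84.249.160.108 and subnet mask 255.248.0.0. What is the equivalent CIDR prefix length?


Binary: 11111111.11111000.00000000.00000000
Count leading 1s
Prefix: /13


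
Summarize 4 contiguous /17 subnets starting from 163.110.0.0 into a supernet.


Original prefix: /17
Number of subnets: 4 = 2^2
New prefix = 17 - 2 = 15
Supernet: 163.110.0.0/15


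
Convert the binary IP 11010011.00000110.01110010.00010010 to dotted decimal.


11010011 = 211
00000110 = 6
01110010 = 114
00010010 = 18
IP: 211.6.114.18


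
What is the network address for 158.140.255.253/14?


IP:   10011110.10001100.11111111.11111101
Mask: 11111111.11111100.00000000.00000000
AND operation:
Net:  10011110.10001100.00000000.00000000
Network: 158.140.0.0/14


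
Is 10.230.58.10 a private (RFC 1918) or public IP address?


RFC 1918 private ranges:
  10.0.0.0/8 (10.0.0.0 - 10.255.255.255)
  172.16.0.0/12 (172.16.0.0 - 172.31.255.255)
  192.168.0.0/16 (192.168.0.0 - 192.168.255.255)
Private (in 10.0.0.0/8)


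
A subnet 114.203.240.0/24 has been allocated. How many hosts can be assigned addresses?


Host bits = 32 - 24 = 8
Total addresses = 2^8 = 256
Usable = total - 2 (network and broadcast)
Usable hosts: 254


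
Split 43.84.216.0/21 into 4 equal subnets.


New prefix = 21 + 2 = 23
Each subnet has 512 addresses
  43.84.216.0/23
  43.84.218.0/23
  43.84.220.0/23
  43.84.222.0/23
Subnets: 43.84.216.0/23, 43.84.218.0/23, 43.84.220.0/23, 43.84.222.0/23


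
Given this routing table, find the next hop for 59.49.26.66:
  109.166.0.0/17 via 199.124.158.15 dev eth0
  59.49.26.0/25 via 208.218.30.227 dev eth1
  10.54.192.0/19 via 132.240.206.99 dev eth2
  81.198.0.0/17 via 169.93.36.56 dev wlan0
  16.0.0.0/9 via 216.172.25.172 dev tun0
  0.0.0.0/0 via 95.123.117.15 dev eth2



Longest prefix match for 59.49.26.66:
  /17 109.166.0.0: no
  /25 59.49.26.0: MATCH
  /19 10.54.192.0: no
  /17 81.198.0.0: no
  /9 16.0.0.0: no
  /0 0.0.0.0: MATCH
Selected: next-hop 208.218.30.227 via eth1 (matched /25)


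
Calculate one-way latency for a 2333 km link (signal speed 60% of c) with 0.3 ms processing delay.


Speed = 0.6 * 3e5 km/s = 180000 km/s
Propagation delay = 2333 / 180000 = 0.013 s = 12.9611 ms
Processing delay = 0.3 ms
Total one-way latency = 13.2611 ms


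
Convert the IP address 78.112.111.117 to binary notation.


78 = 01001110
112 = 01110000
111 = 01101111
117 = 01110101
Binary: 01001110.01110000.01101111.01110101


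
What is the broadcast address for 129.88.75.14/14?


Network: 129.88.0.0/14
Host bits = 18
Set all host bits to 1:
Broadcast: 129.91.255.255


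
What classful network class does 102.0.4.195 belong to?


First octet: 102
Binary: 01100110
0xxxxxxx -> Class A (1-126)
Class A, default mask 255.0.0.0 (/8)


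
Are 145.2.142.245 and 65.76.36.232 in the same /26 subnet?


Mask: 255.255.255.192
145.2.142.245 AND mask = 145.2.142.192
65.76.36.232 AND mask = 65.76.36.192
No, different subnets (145.2.142.192 vs 65.76.36.192)


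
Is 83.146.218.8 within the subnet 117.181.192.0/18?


Subnet network: 117.181.192.0
Test IP AND mask: 83.146.192.0
No, 83.146.218.8 is not in 117.181.192.0/18


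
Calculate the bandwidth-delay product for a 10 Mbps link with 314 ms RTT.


BDP = bandwidth * RTT
= 10 Mbps * 314 ms
= 10 * 1e6 * 314 / 1000 bits
= 3140000 bits
= 392500 bytes
= 383.3008 KB
BDP = 3140000 bits (392500 bytes)


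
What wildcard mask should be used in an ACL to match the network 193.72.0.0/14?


Subnet mask: 255.252.0.0
Wildcard = 255.255.255.255 - subnet mask
255 - 255 = 0
255 - 252 = 3
255 - 0 = 255
255 - 0 = 255
Wildcard: 0.3.255.255


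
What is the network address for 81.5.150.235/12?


IP:   01010001.00000101.10010110.11101011
Mask: 11111111.11110000.00000000.00000000
AND operation:
Net:  01010001.00000000.00000000.00000000
Network: 81.0.0.0/12


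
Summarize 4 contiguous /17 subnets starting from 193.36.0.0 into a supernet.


Original prefix: /17
Number of subnets: 4 = 2^2
New prefix = 17 - 2 = 15
Supernet: 193.36.0.0/15


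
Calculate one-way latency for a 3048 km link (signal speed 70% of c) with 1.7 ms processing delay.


Speed = 0.7 * 3e5 km/s = 210000 km/s
Propagation delay = 3048 / 210000 = 0.0145 s = 14.5143 ms
Processing delay = 1.7 ms
Total one-way latency = 16.2143 ms


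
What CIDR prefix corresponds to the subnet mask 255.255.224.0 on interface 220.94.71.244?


Binary: 11111111.11111111.11100000.00000000
Count leading 1s
Prefix: /19


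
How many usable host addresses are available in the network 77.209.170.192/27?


Host bits = 32 - 27 = 5
Total addresses = 2^5 = 32
Usable = total - 2 (network and broadcast)
Usable hosts: 30


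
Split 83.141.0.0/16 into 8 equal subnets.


New prefix = 16 + 3 = 19
Each subnet has 8192 addresses
  83.141.0.0/19
  83.141.32.0/19
  83.141.64.0/19
  83.141.96.0/19
  83.141.128.0/19
  83.141.160.0/19
  83.141.192.0/19
  83.141.224.0/19
Subnets: 83.141.0.0/19, 83.141.32.0/19, 83.141.64.0/19, 83.141.96.0/19, 83.141.128.0/19, 83.141.160.0/19, 83.141.192.0/19, 83.141.224.0/19


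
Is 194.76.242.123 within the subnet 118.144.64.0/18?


Subnet network: 118.144.64.0
Test IP AND mask: 194.76.192.0
No, 194.76.242.123 is not in 118.144.64.0/18


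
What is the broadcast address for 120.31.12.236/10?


Network: 120.0.0.0/10
Host bits = 22
Set all host bits to 1:
Broadcast: 120.63.255.255


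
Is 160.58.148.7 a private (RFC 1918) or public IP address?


RFC 1918 private ranges:
  10.0.0.0/8 (10.0.0.0 - 10.255.255.255)
  172.16.0.0/12 (172.16.0.0 - 172.31.255.255)
  192.168.0.0/16 (192.168.0.0 - 192.168.255.255)
Public (not in any RFC 1918 range)


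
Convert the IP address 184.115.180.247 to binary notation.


184 = 10111000
115 = 01110011
180 = 10110100
247 = 11110111
Binary: 10111000.01110011.10110100.11110111


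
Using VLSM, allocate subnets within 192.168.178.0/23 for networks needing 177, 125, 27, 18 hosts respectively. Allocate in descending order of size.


177 hosts -> /24 (254 usable): 192.168.178.0/24
125 hosts -> /25 (126 usable): 192.168.179.0/25
27 hosts -> /27 (30 usable): 192.168.179.128/27
18 hosts -> /27 (30 usable): 192.168.179.160/27
Allocation: 192.168.178.0/24 (177 hosts, 254 usable); 192.168.179.0/25 (125 hosts, 126 usable); 192.168.179.128/27 (27 hosts, 30 usable); 192.168.179.160/27 (18 hosts, 30 usable)


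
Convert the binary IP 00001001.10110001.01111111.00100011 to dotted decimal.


00001001 = 9
10110001 = 177
01111111 = 127
00100011 = 35
IP: 9.177.127.35


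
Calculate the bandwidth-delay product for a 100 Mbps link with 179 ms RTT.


BDP = bandwidth * RTT
= 100 Mbps * 179 ms
= 100 * 1e6 * 179 / 1000 bits
= 17900000 bits
= 2237500 bytes
= 2185.0586 KB
BDP = 17900000 bits (2237500 bytes)


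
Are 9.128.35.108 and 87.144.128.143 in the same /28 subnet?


Mask: 255.255.255.240
9.128.35.108 AND mask = 9.128.35.96
87.144.128.143 AND mask = 87.144.128.128
No, different subnets (9.128.35.96 vs 87.144.128.128)


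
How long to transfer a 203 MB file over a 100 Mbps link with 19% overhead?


Effective throughput = 100 * (1 - 19/100) = 81 Mbps
File size in Mb = 203 * 8 = 1624 Mb
Time = 1624 / 81
Time = 20.0494 seconds


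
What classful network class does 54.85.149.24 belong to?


First octet: 54
Binary: 00110110
0xxxxxxx -> Class A (1-126)
Class A, default mask 255.0.0.0 (/8)


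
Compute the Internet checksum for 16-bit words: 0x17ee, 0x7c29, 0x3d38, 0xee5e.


Sum all words (with carry folding):
+ 0x17ee = 0x17ee
+ 0x7c29 = 0x9417
+ 0x3d38 = 0xd14f
+ 0xee5e = 0xbfae
One's complement: ~0xbfae
Checksum = 0x4051


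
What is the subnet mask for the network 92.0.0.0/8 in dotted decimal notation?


/8 means 8 network bits, 24 host bits
Binary: 11111111000000000000000000000000
Mask: 255.0.0.0


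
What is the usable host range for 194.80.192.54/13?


Network: 194.80.0.0
Broadcast: 194.87.255.255
First usable = network + 1
Last usable = broadcast - 1
Range: 194.80.0.1 to 194.87.255.254


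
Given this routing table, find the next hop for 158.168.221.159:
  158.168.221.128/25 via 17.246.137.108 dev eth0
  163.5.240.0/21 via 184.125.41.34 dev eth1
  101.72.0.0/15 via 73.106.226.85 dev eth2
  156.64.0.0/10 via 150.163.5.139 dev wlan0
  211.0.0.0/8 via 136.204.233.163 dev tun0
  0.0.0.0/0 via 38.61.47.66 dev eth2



Longest prefix match for 158.168.221.159:
  /25 158.168.221.128: MATCH
  /21 163.5.240.0: no
  /15 101.72.0.0: no
  /10 156.64.0.0: no
  /8 211.0.0.0: no
  /0 0.0.0.0: MATCH
Selected: next-hop 17.246.137.108 via eth0 (matched /25)


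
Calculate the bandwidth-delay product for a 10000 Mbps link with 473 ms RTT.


BDP = bandwidth * RTT
= 10000 Mbps * 473 ms
= 10000 * 1e6 * 473 / 1000 bits
= 4730000000 bits
= 591250000 bytes
= 577392.5781 KB
BDP = 4730000000 bits (591250000 bytes)


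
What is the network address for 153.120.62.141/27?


IP:   10011001.01111000.00111110.10001101
Mask: 11111111.11111111.11111111.11100000
AND operation:
Net:  10011001.01111000.00111110.10000000
Network: 153.120.62.128/27


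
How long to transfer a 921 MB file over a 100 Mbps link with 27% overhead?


Effective throughput = 100 * (1 - 27/100) = 73 Mbps
File size in Mb = 921 * 8 = 7368 Mb
Time = 7368 / 73
Time = 100.9315 seconds


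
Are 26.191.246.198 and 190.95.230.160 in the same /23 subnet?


Mask: 255.255.254.0
26.191.246.198 AND mask = 26.191.246.0
190.95.230.160 AND mask = 190.95.230.0
No, different subnets (26.191.246.0 vs 190.95.230.0)


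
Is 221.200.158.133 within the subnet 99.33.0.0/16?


Subnet network: 99.33.0.0
Test IP AND mask: 221.200.0.0
No, 221.200.158.133 is not in 99.33.0.0/16


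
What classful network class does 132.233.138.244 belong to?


First octet: 132
Binary: 10000100
10xxxxxx -> Class B (128-191)
Class B, default mask 255.255.0.0 (/16)


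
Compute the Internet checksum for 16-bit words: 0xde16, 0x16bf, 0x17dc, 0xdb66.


Sum all words (with carry folding):
+ 0xde16 = 0xde16
+ 0x16bf = 0xf4d5
+ 0x17dc = 0x0cb2
+ 0xdb66 = 0xe818
One's complement: ~0xe818
Checksum = 0x17e7


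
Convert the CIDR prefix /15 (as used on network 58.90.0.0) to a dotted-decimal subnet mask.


/15 means 15 network bits, 17 host bits
Binary: 11111111111111100000000000000000
Mask: 255.254.0.0


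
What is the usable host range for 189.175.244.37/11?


Network: 189.160.0.0
Broadcast: 189.191.255.255
First usable = network + 1
Last usable = broadcast - 1
Range: 189.160.0.1 to 189.191.255.254


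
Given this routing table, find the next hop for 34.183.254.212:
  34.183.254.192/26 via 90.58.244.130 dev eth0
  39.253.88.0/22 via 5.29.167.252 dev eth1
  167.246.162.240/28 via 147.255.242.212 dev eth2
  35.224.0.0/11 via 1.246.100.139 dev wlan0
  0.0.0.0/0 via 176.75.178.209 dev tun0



Longest prefix match for 34.183.254.212:
  /26 34.183.254.192: MATCH
  /22 39.253.88.0: no
  /28 167.246.162.240: no
  /11 35.224.0.0: no
  /0 0.0.0.0: MATCH
Selected: next-hop 90.58.244.130 via eth0 (matched /26)


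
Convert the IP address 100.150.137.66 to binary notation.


100 = 01100100
150 = 10010110
137 = 10001001
66 = 01000010
Binary: 01100100.10010110.10001001.01000010


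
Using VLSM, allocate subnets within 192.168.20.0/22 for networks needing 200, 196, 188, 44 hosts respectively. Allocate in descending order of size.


200 hosts -> /24 (254 usable): 192.168.20.0/24
196 hosts -> /24 (254 usable): 192.168.21.0/24
188 hosts -> /24 (254 usable): 192.168.22.0/24
44 hosts -> /26 (62 usable): 192.168.23.0/26
Allocation: 192.168.20.0/24 (200 hosts, 254 usable); 192.168.21.0/24 (196 hosts, 254 usable); 192.168.22.0/24 (188 hosts, 254 usable); 192.168.23.0/26 (44 hosts, 62 usable)


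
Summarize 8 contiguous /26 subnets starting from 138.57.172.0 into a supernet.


Original prefix: /26
Number of subnets: 8 = 2^3
New prefix = 26 - 3 = 23
Supernet: 138.57.172.0/23


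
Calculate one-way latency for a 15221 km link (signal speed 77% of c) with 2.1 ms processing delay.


Speed = 0.77 * 3e5 km/s = 231000 km/s
Propagation delay = 15221 / 231000 = 0.0659 s = 65.8918 ms
Processing delay = 2.1 ms
Total one-way latency = 67.9918 ms


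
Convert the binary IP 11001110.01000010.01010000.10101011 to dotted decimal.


11001110 = 206
01000010 = 66
01010000 = 80
10101011 = 171
IP: 206.66.80.171


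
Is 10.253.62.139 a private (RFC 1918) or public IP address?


RFC 1918 private ranges:
  10.0.0.0/8 (10.0.0.0 - 10.255.255.255)
  172.16.0.0/12 (172.16.0.0 - 172.31.255.255)
  192.168.0.0/16 (192.168.0.0 - 192.168.255.255)
Private (in 10.0.0.0/8)


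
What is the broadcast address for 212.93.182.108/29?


Network: 212.93.182.104/29
Host bits = 3
Set all host bits to 1:
Broadcast: 212.93.182.111


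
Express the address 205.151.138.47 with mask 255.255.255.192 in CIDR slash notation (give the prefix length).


Binary: 11111111.11111111.11111111.11000000
Count leading 1s
Prefix: /26


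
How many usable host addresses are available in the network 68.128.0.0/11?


Host bits = 32 - 11 = 21
Total addresses = 2^21 = 2097152
Usable = total - 2 (network and broadcast)
Usable hosts: 2097150


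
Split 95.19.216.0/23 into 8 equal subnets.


New prefix = 23 + 3 = 26
Each subnet has 64 addresses
  95.19.216.0/26
  95.19.216.64/26
  95.19.216.128/26
  95.19.216.192/26
  95.19.217.0/26
  95.19.217.64/26
  95.19.217.128/26
  95.19.217.192/26
Subnets: 95.19.216.0/26, 95.19.216.64/26, 95.19.216.128/26, 95.19.216.192/26, 95.19.217.0/26, 95.19.217.64/26, 95.19.217.128/26, 95.19.217.192/26


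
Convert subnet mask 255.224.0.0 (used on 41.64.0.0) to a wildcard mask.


Subnet mask: 255.224.0.0
Wildcard = 255.255.255.255 - subnet mask
255 - 255 = 0
255 - 224 = 31
255 - 0 = 255
255 - 0 = 255
Wildcard: 0.31.255.255


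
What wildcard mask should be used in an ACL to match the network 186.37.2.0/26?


Subnet mask: 255.255.255.192
Wildcard = 255.255.255.255 - subnet mask
255 - 255 = 0
255 - 255 = 0
255 - 255 = 0
255 - 192 = 63
Wildcard: 0.0.0.63


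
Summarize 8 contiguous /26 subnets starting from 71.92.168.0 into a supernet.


Original prefix: /26
Number of subnets: 8 = 2^3
New prefix = 26 - 3 = 23
Supernet: 71.92.168.0/23


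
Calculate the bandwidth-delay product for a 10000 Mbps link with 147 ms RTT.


BDP = bandwidth * RTT
= 10000 Mbps * 147 ms
= 10000 * 1e6 * 147 / 1000 bits
= 1470000000 bits
= 183750000 bytes
= 179443.3594 KB
BDP = 1470000000 bits (183750000 bytes)


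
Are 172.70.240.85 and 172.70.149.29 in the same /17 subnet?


Mask: 255.255.128.0
172.70.240.85 AND mask = 172.70.128.0
172.70.149.29 AND mask = 172.70.128.0
Yes, same subnet (172.70.128.0)


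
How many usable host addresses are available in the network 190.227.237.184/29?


Host bits = 32 - 29 = 3
Total addresses = 2^3 = 8
Usable = total - 2 (network and broadcast)
Usable hosts: 6


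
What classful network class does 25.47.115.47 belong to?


First octet: 25
Binary: 00011001
0xxxxxxx -> Class A (1-126)
Class A, default mask 255.0.0.0 (/8)


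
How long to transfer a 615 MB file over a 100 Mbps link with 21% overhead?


Effective throughput = 100 * (1 - 21/100) = 79 Mbps
File size in Mb = 615 * 8 = 4920 Mb
Time = 4920 / 79
Time = 62.2785 seconds


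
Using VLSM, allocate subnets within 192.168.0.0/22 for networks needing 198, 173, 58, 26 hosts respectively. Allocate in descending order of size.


198 hosts -> /24 (254 usable): 192.168.0.0/24
173 hosts -> /24 (254 usable): 192.168.1.0/24
58 hosts -> /26 (62 usable): 192.168.2.0/26
26 hosts -> /27 (30 usable): 192.168.2.64/27
Allocation: 192.168.0.0/24 (198 hosts, 254 usable); 192.168.1.0/24 (173 hosts, 254 usable); 192.168.2.0/26 (58 hosts, 62 usable); 192.168.2.64/27 (26 hosts, 30 usable)


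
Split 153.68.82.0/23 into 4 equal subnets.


New prefix = 23 + 2 = 25
Each subnet has 128 addresses
  153.68.82.0/25
  153.68.82.128/25
  153.68.83.0/25
  153.68.83.128/25
Subnets: 153.68.82.0/25, 153.68.82.128/25, 153.68.83.0/25, 153.68.83.128/25


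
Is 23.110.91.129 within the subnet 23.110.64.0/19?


Subnet network: 23.110.64.0
Test IP AND mask: 23.110.64.0
Yes, 23.110.91.129 is in 23.110.64.0/19


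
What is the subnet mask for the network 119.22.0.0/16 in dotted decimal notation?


/16 means 16 network bits, 16 host bits
Binary: 11111111111111110000000000000000
Mask: 255.255.0.0


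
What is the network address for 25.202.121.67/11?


IP:   00011001.11001010.01111001.01000011
Mask: 11111111.11100000.00000000.00000000
AND operation:
Net:  00011001.11000000.00000000.00000000
Network: 25.192.0.0/11


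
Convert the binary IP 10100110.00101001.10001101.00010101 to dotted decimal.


10100110 = 166
00101001 = 41
10001101 = 141
00010101 = 21
IP: 166.41.141.21


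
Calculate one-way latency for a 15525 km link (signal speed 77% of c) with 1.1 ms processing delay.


Speed = 0.77 * 3e5 km/s = 231000 km/s
Propagation delay = 15525 / 231000 = 0.0672 s = 67.2078 ms
Processing delay = 1.1 ms
Total one-way latency = 68.3078 ms


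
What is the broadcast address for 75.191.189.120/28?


Network: 75.191.189.112/28
Host bits = 4
Set all host bits to 1:
Broadcast: 75.191.189.127


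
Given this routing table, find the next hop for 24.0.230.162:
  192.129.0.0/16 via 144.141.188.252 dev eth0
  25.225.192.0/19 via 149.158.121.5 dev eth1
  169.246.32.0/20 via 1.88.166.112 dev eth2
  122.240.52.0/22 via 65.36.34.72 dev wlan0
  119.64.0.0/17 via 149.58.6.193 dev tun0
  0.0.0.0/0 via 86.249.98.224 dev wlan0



Longest prefix match for 24.0.230.162:
  /16 192.129.0.0: no
  /19 25.225.192.0: no
  /20 169.246.32.0: no
  /22 122.240.52.0: no
  /17 119.64.0.0: no
  /0 0.0.0.0: MATCH
Selected: next-hop 86.249.98.224 via wlan0 (matched /0)


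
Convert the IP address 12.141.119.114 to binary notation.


12 = 00001100
141 = 10001101
119 = 01110111
114 = 01110010
Binary: 00001100.10001101.01110111.01110010


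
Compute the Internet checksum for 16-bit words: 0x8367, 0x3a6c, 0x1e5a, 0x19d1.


Sum all words (with carry folding):
+ 0x8367 = 0x8367
+ 0x3a6c = 0xbdd3
+ 0x1e5a = 0xdc2d
+ 0x19d1 = 0xf5fe
One's complement: ~0xf5fe
Checksum = 0x0a01


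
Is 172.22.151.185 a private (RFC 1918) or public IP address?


RFC 1918 private ranges:
  10.0.0.0/8 (10.0.0.0 - 10.255.255.255)
  172.16.0.0/12 (172.16.0.0 - 172.31.255.255)
  192.168.0.0/16 (192.168.0.0 - 192.168.255.255)
Private (in 172.16.0.0/12)


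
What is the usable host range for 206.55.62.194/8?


Network: 206.0.0.0
Broadcast: 206.255.255.255
First usable = network + 1
Last usable = broadcast - 1
Range: 206.0.0.1 to 206.255.255.254


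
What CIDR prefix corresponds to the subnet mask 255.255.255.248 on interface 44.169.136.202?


Binary: 11111111.11111111.11111111.11111000
Count leading 1s
Prefix: /29


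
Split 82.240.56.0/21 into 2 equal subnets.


New prefix = 21 + 1 = 22
Each subnet has 1024 addresses
  82.240.56.0/22
  82.240.60.0/22
Subnets: 82.240.56.0/22, 82.240.60.0/22


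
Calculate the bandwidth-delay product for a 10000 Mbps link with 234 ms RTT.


BDP = bandwidth * RTT
= 10000 Mbps * 234 ms
= 10000 * 1e6 * 234 / 1000 bits
= 2340000000 bits
= 292500000 bytes
= 285644.5312 KB
BDP = 2340000000 bits (292500000 bytes)


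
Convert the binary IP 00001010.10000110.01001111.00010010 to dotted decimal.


00001010 = 10
10000110 = 134
01001111 = 79
00010010 = 18
IP: 10.134.79.18


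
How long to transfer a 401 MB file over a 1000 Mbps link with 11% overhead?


Effective throughput = 1000 * (1 - 11/100) = 890 Mbps
File size in Mb = 401 * 8 = 3208 Mb
Time = 3208 / 890
Time = 3.6045 seconds


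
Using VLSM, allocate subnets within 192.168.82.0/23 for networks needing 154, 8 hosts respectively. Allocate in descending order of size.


154 hosts -> /24 (254 usable): 192.168.82.0/24
8 hosts -> /28 (14 usable): 192.168.83.0/28
Allocation: 192.168.82.0/24 (154 hosts, 254 usable); 192.168.83.0/28 (8 hosts, 14 usable)


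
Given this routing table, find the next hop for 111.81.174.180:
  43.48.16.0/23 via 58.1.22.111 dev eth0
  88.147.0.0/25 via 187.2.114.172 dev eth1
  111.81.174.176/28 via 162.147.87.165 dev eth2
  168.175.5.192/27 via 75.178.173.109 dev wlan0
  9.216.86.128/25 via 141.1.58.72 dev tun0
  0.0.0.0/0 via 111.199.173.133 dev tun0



Longest prefix match for 111.81.174.180:
  /23 43.48.16.0: no
  /25 88.147.0.0: no
  /28 111.81.174.176: MATCH
  /27 168.175.5.192: no
  /25 9.216.86.128: no
  /0 0.0.0.0: MATCH
Selected: next-hop 162.147.87.165 via eth2 (matched /28)


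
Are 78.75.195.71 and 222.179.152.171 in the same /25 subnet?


Mask: 255.255.255.128
78.75.195.71 AND mask = 78.75.195.0
222.179.152.171 AND mask = 222.179.152.128
No, different subnets (78.75.195.0 vs 222.179.152.128)


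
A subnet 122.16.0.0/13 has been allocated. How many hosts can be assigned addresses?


Host bits = 32 - 13 = 19
Total addresses = 2^19 = 524288
Usable = total - 2 (network and broadcast)
Usable hosts: 524286


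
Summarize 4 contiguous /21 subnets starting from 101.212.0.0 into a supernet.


Original prefix: /21
Number of subnets: 4 = 2^2
New prefix = 21 - 2 = 19
Supernet: 101.212.0.0/19


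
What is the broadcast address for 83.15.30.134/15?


Network: 83.14.0.0/15
Host bits = 17
Set all host bits to 1:
Broadcast: 83.15.255.255


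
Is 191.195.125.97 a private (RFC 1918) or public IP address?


RFC 1918 private ranges:
  10.0.0.0/8 (10.0.0.0 - 10.255.255.255)
  172.16.0.0/12 (172.16.0.0 - 172.31.255.255)
  192.168.0.0/16 (192.168.0.0 - 192.168.255.255)
Public (not in any RFC 1918 range)


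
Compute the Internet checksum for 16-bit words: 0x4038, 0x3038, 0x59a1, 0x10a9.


Sum all words (with carry folding):
+ 0x4038 = 0x4038
+ 0x3038 = 0x7070
+ 0x59a1 = 0xca11
+ 0x10a9 = 0xdaba
One's complement: ~0xdaba
Checksum = 0x2545


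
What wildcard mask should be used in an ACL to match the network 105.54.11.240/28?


Subnet mask: 255.255.255.240
Wildcard = 255.255.255.255 - subnet mask
255 - 255 = 0
255 - 255 = 0
255 - 255 = 0
255 - 240 = 15
Wildcard: 0.0.0.15


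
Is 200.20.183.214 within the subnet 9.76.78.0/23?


Subnet network: 9.76.78.0
Test IP AND mask: 200.20.182.0
No, 200.20.183.214 is not in 9.76.78.0/23


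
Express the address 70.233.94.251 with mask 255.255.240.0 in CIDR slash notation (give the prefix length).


Binary: 11111111.11111111.11110000.00000000
Count leading 1s
Prefix: /20


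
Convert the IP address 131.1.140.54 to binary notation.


131 = 10000011
1 = 00000001
140 = 10001100
54 = 00110110
Binary: 10000011.00000001.10001100.00110110


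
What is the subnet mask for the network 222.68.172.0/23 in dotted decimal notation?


/23 means 23 network bits, 9 host bits
Binary: 11111111111111111111111000000000
Mask: 255.255.254.0


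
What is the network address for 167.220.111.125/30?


IP:   10100111.11011100.01101111.01111101
Mask: 11111111.11111111.11111111.11111100
AND operation:
Net:  10100111.11011100.01101111.01111100
Network: 167.220.111.124/30


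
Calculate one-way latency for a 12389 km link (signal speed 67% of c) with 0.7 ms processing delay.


Speed = 0.67 * 3e5 km/s = 201000 km/s
Propagation delay = 12389 / 201000 = 0.0616 s = 61.6368 ms
Processing delay = 0.7 ms
Total one-way latency = 62.3368 ms
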